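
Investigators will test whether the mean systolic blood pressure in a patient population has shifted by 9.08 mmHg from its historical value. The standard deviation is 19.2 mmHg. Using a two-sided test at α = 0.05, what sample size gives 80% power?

36

For a one-sample z-test, n = ((z_{α/2} + z_β)·σ/δ)².
z_{α/2} = 1.960 (two-sided α = 0.05); z_β = 0.842 (power 80% → β = 0.2).
n = (2.802 × 19.2 / 9.08)² = 35.10
Round up: n = 36.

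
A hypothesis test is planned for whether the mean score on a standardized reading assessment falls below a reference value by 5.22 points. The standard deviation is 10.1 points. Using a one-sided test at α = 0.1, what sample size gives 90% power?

For a one-sample z-test, n = ((z_α + z_β)·σ/δ)².
z_α = 1.282 (one-sided α = 0.1); z_β = 1.282 (power 90% → β = 0.1).
n = (2.564 × 10.1 / 5.22)² = 24.61
Round up: n = 25.

25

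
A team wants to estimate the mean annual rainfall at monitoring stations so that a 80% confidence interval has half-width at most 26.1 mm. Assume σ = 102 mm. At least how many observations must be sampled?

26

For a mean, the margin of error is E = z·σ/√n, so n = (zσ/E)².
At 80% confidence, z = 1.282.
n = (1.282 × 102 / 26.1)² = 25.10
Round up: n = 26.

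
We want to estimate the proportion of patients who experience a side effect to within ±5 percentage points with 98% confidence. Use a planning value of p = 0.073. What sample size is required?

147

For a proportion with margin E = 0.05 at 98% confidence, z = 2.326.
n = p̂(1−p̂)(z/E)² = 0.073 × 0.927 × (2.326/0.05)² = 146.45
Round up: n = 147.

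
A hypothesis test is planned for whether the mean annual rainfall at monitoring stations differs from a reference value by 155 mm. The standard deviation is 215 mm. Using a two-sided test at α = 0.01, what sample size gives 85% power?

26

For a one-sample z-test, n = ((z_{α/2} + z_β)·σ/δ)².
z_{α/2} = 2.576 (two-sided α = 0.01); z_β = 1.036 (power 85% → β = 0.15).
n = (3.612 × 215 / 155)² = 25.10
Round up: n = 26.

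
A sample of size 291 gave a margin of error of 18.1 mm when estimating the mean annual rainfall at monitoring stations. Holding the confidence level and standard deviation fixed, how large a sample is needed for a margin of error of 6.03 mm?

2622

Margin of error scales as 1/√n, so n₂ = n₁·(E₁/E₂)².
n₂ = 291 × (18.1/6.03)² = 291 × 9.01 = 2621.91
Round up: n₂ = 2622.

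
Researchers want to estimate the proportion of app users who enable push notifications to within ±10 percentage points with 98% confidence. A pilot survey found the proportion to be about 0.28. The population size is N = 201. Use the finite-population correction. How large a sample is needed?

For a proportion with margin E = 0.1 at 98% confidence, z = 2.326.
n = p̂(1−p̂)(z/E)² = 0.28 × 0.72 × (2.326/0.1)² = 109.07 — call this n₀.
Finite-population correction with N = 201: n = n₀ / (1 + (n₀−1)/N) = 109.07 / 1.538 = 70.92
Round up: n = 71.

71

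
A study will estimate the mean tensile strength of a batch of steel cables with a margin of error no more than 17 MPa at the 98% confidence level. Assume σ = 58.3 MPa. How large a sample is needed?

64

For a mean, the margin of error is E = z·σ/√n, so n = (zσ/E)².
At 98% confidence, z = 2.326.
n = (2.326 × 58.3 / 17)² = 63.63
Round up: n = 64.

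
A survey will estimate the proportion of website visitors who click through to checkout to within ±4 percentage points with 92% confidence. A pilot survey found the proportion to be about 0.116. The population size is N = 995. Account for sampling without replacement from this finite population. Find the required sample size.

For a proportion with margin E = 0.04 at 92% confidence, z = 1.751.
n = p̂(1−p̂)(z/E)² = 0.116 × 0.884 × (1.751/0.04)² = 196.50 — call this n₀.
Finite-population correction with N = 995: n = n₀ / (1 + (n₀−1)/N) = 196.50 / 1.196 = 164.30
Round up: n = 165.

165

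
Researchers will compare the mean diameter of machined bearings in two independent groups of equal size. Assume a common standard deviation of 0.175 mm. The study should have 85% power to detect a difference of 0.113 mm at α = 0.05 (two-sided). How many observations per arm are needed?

44 per group

For two equal groups, n per group = 2·((z_{α/2} + z_β)·σ/δ)².
z_{α/2} = 1.960; z_β = 1.036 (power 85%).
n = 2 × (2.996 × 0.175 / 0.113)² = 2 × 21.53 = 43.06
Round up: n = 44 per group.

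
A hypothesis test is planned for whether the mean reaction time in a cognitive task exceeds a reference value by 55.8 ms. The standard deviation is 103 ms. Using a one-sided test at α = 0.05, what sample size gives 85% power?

25

For a one-sample z-test, n = ((z_α + z_β)·σ/δ)².
z_α = 1.645 (one-sided α = 0.05); z_β = 1.036 (power 85% → β = 0.15).
n = (2.681 × 103 / 55.8)² = 24.49
Round up: n = 25.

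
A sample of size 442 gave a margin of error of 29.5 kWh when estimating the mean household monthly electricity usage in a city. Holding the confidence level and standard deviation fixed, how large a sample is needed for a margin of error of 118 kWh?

Margin of error scales as 1/√n, so n₂ = n₁·(E₁/E₂)².
n₂ = 442 × (29.5/118)² = 442 × 0.0625 = 27.62
Round up: n₂ = 28.

n = 28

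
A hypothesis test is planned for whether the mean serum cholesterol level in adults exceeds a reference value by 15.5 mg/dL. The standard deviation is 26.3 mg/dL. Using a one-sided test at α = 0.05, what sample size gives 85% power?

For a one-sample z-test, n = ((z_α + z_β)·σ/δ)².
z_α = 1.645 (one-sided α = 0.05); z_β = 1.036 (power 85% → β = 0.15).
n = (2.681 × 26.3 / 15.5)² = 20.69
Round up: n = 21.

21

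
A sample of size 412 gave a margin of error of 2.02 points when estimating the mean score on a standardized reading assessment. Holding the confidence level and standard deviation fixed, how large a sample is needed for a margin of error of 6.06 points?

Margin of error scales as 1/√n, so n₂ = n₁·(E₁/E₂)².
n₂ = 412 × (2.02/6.06)² = 412 × 0.1111 = 45.77
Round up: n₂ = 46.

46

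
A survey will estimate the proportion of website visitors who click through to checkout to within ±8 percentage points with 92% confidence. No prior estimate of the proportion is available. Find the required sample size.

n = 120

For a proportion with margin E = 0.08 at 92% confidence, z = 1.751.
With no prior estimate, use p = 0.5, which maximizes p(1−p) at 0.25.
n = 0.25 × (z/E)² = 0.25 × (1.751/0.08)² = 119.77
Round up: n = 120.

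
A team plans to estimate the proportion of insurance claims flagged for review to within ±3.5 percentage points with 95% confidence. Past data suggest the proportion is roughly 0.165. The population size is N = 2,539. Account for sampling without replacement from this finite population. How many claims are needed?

For a proportion with margin E = 0.035 at 95% confidence, z = 1.960.
n = p̂(1−p̂)(z/E)² = 0.165 × 0.835 × (1.960/0.035)² = 432.06 — call this n₀.
Finite-population correction with N = 2,539: n = n₀ / (1 + (n₀−1)/N) = 432.06 / 1.17 = 369.28
Round up: n = 370.

370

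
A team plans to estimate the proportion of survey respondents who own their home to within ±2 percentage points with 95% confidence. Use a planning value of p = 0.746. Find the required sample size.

1820

For a proportion with margin E = 0.02 at 95% confidence, z = 1.960.
n = p̂(1−p̂)(z/E)² = 0.746 × 0.254 × (1.960/0.02)² = 1819.80
Round up: n = 1820.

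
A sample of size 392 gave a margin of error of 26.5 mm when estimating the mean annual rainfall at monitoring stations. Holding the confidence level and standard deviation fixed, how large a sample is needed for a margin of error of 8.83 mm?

Margin of error scales as 1/√n, so n₂ = n₁·(E₁/E₂)².
n₂ = 392 × (26.5/8.83)² = 392 × 9.007 = 3530.74
Round up: n₂ = 3531.

3531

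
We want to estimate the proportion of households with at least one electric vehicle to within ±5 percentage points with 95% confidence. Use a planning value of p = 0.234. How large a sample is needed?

For a proportion with margin E = 0.05 at 95% confidence, z = 1.960.
n = p̂(1−p̂)(z/E)² = 0.234 × 0.766 × (1.960/0.05)² = 275.43
Round up: n = 276.

276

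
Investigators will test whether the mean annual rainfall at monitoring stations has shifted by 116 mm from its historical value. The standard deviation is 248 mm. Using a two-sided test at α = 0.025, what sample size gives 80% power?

For a one-sample z-test, n = ((z_{α/2} + z_β)·σ/δ)².
z_{α/2} = 2.241 (two-sided α = 0.025); z_β = 0.842 (power 80% → β = 0.2).
n = (3.083 × 248 / 116)² = 43.44
Round up: n = 44.

n = 44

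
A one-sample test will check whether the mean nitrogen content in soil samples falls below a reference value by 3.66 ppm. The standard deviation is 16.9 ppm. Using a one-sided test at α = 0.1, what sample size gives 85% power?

For a one-sample z-test, n = ((z_α + z_β)·σ/δ)².
z_α = 1.282 (one-sided α = 0.1); z_β = 1.036 (power 85% → β = 0.15).
n = (2.318 × 16.9 / 3.66)² = 114.56
Round up: n = 115.

115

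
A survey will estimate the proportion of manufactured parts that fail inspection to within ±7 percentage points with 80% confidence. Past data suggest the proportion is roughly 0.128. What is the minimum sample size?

For a proportion with margin E = 0.07 at 80% confidence, z = 1.282.
n = p̂(1−p̂)(z/E)² = 0.128 × 0.872 × (1.282/0.07)² = 37.44
Round up: n = 38.

n = 38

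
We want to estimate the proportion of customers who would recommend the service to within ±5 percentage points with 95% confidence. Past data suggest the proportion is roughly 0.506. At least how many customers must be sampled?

For a proportion with margin E = 0.05 at 95% confidence, z = 1.960.
n = p̂(1−p̂)(z/E)² = 0.506 × 0.494 × (1.960/0.05)² = 384.10
Round up: n = 385.

385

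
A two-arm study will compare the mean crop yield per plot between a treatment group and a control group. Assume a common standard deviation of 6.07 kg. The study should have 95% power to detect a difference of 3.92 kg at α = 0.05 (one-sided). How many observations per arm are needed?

For two equal groups, n per group = 2·((z_α + z_β)·σ/δ)².
z_α = 1.645; z_β = 1.645 (power 95%).
n = 2 × (3.290 × 6.07 / 3.92)² = 2 × 25.95 = 51.90
Round up: n = 52 per group.

52 per group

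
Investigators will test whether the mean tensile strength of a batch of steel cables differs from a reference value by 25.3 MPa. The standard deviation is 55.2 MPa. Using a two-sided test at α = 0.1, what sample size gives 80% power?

n = 30

For a one-sample z-test, n = ((z_{α/2} + z_β)·σ/δ)².
z_{α/2} = 1.645 (two-sided α = 0.1); z_β = 0.842 (power 80% → β = 0.2).
n = (2.487 × 55.2 / 25.3)² = 29.44
Round up: n = 30.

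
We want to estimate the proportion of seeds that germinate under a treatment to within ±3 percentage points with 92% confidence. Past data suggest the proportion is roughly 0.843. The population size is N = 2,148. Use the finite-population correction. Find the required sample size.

For a proportion with margin E = 0.03 at 92% confidence, z = 1.751.
n = p̂(1−p̂)(z/E)² = 0.843 × 0.157 × (1.751/0.03)² = 450.88 — call this n₀.
Finite-population correction with N = 2,148: n = n₀ / (1 + (n₀−1)/N) = 450.88 / 1.209 = 372.94
Round up: n = 373.

373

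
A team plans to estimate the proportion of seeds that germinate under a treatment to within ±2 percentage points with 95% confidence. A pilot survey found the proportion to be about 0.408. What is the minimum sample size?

For a proportion with margin E = 0.02 at 95% confidence, z = 1.960.
n = p̂(1−p̂)(z/E)² = 0.408 × 0.592 × (1.960/0.02)² = 2319.71
Round up: n = 2320.

n = 2320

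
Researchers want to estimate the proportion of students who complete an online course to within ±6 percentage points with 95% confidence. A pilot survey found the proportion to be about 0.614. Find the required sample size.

For a proportion with margin E = 0.06 at 95% confidence, z = 1.960.
n = p̂(1−p̂)(z/E)² = 0.614 × 0.386 × (1.960/0.06)² = 252.91
Round up: n = 253.

n = 253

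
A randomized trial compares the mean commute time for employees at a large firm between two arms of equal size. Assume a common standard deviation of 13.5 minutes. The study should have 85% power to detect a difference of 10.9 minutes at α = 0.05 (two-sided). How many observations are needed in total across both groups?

56 total

For two equal groups, n per group = 2·((z_{α/2} + z_β)·σ/δ)².
z_{α/2} = 1.960; z_β = 1.036 (power 85%).
n = 2 × (2.996 × 13.5 / 10.9)² = 2 × 13.77 = 27.54
Round up: n = 28 per group.
Total across both groups: 2 × 28 = 56.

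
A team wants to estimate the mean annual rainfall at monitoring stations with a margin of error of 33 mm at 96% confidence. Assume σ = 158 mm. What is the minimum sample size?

97

For a mean, the margin of error is E = z·σ/√n, so n = (zσ/E)².
At 96% confidence, z = 2.054.
n = (2.054 × 158 / 33)² = 96.71
Round up: n = 97.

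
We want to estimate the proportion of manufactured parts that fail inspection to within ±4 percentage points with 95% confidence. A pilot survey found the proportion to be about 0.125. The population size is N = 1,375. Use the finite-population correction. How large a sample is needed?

For a proportion with margin E = 0.04 at 95% confidence, z = 1.960.
n = p̂(1−p̂)(z/E)² = 0.125 × 0.875 × (1.960/0.04)² = 262.61 — call this n₀.
Finite-population correction with N = 1,375: n = n₀ / (1 + (n₀−1)/N) = 262.61 / 1.19 = 220.68
Round up: n = 221.

221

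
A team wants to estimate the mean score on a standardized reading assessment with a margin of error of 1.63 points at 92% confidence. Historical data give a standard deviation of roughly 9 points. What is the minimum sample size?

94

For a mean, the margin of error is E = z·σ/√n, so n = (zσ/E)².
At 92% confidence, z = 1.751.
n = (1.751 × 9 / 1.63)² = 93.47
Round up: n = 94.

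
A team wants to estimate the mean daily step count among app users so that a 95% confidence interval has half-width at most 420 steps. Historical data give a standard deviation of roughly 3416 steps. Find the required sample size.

For a mean, the margin of error is E = z·σ/√n, so n = (zσ/E)².
At 95% confidence, z = 1.960.
n = (1.960 × 3416 / 420)² = 254.13
Round up: n = 255.

255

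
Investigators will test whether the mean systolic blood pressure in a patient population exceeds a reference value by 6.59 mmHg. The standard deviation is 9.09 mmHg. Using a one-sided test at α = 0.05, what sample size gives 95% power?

21

For a one-sample z-test, n = ((z_α + z_β)·σ/δ)².
z_α = 1.645 (one-sided α = 0.05); z_β = 1.645 (power 95% → β = 0.05).
n = (3.290 × 9.09 / 6.59)² = 20.59
Round up: n = 21.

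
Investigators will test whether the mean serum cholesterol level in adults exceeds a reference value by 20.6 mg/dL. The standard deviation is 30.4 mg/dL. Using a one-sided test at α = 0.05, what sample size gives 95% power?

24

For a one-sample z-test, n = ((z_α + z_β)·σ/δ)².
z_α = 1.645 (one-sided α = 0.05); z_β = 1.645 (power 95% → β = 0.05).
n = (3.290 × 30.4 / 20.6)² = 23.57
Round up: n = 24.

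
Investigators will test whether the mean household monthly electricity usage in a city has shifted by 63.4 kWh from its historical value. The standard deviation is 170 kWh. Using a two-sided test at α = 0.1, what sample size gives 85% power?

52

For a one-sample z-test, n = ((z_{α/2} + z_β)·σ/δ)².
z_{α/2} = 1.645 (two-sided α = 0.1); z_β = 1.036 (power 85% → β = 0.15).
n = (2.681 × 170 / 63.4)² = 51.68
Round up: n = 52.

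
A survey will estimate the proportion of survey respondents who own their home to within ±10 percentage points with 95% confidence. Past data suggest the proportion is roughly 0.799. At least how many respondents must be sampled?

For a proportion with margin E = 0.1 at 95% confidence, z = 1.960.
n = p̂(1−p̂)(z/E)² = 0.799 × 0.201 × (1.960/0.1)² = 61.70
Round up: n = 62.

62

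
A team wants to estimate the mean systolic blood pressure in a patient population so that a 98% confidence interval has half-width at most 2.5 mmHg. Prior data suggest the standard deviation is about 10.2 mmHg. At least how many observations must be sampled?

For a mean, the margin of error is E = z·σ/√n, so n = (zσ/E)².
At 98% confidence, z = 2.326.
n = (2.326 × 10.2 / 2.5)² = 90.06
Round up: n = 91.

n = 91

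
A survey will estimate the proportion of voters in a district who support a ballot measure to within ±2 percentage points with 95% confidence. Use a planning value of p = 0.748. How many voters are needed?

For a proportion with margin E = 0.02 at 95% confidence, z = 1.960.
n = p̂(1−p̂)(z/E)² = 0.748 × 0.252 × (1.960/0.02)² = 1810.32
Round up: n = 1811.

1811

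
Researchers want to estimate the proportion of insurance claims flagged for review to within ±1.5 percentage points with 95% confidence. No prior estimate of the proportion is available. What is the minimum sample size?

4269

For a proportion with margin E = 0.015 at 95% confidence, z = 1.960.
With no prior estimate, use p = 0.5, which maximizes p(1−p) at 0.25.
n = 0.25 × (z/E)² = 0.25 × (1.960/0.015)² = 4268.44
Round up: n = 4269.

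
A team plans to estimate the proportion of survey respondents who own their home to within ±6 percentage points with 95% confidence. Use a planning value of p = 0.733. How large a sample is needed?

For a proportion with margin E = 0.06 at 95% confidence, z = 1.960.
n = p̂(1−p̂)(z/E)² = 0.733 × 0.267 × (1.960/0.06)² = 208.85
Round up: n = 209.

n = 209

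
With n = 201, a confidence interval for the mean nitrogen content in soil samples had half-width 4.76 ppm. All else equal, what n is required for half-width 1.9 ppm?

Margin of error scales as 1/√n, so n₂ = n₁·(E₁/E₂)².
n₂ = 201 × (4.76/1.9)² = 201 × 6.276 = 1261.48
Round up: n₂ = 1262.

1262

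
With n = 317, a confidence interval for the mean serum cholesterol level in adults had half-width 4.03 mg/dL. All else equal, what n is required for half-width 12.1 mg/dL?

36

Margin of error scales as 1/√n, so n₂ = n₁·(E₁/E₂)².
n₂ = 317 × (4.03/12.1)² = 317 × 0.1109 = 35.16
Round up: n₂ = 36.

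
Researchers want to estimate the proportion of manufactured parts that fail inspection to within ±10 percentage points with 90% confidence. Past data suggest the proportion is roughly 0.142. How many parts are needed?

n = 33

For a proportion with margin E = 0.1 at 90% confidence, z = 1.645.
n = p̂(1−p̂)(z/E)² = 0.142 × 0.858 × (1.645/0.1)² = 32.97
Round up: n = 33.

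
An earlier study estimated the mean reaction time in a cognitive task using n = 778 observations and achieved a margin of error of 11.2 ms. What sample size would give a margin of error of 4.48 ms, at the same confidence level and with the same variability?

4863

Margin of error scales as 1/√n, so n₂ = n₁·(E₁/E₂)².
n₂ = 778 × (11.2/4.48)² = 778 × 6.25 = 4862.50
Round up: n₂ = 4863.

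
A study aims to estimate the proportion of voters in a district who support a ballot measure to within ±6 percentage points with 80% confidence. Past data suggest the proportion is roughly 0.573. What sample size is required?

112

For a proportion with margin E = 0.06 at 80% confidence, z = 1.282.
n = p̂(1−p̂)(z/E)² = 0.573 × 0.427 × (1.282/0.06)² = 111.70
Round up: n = 112.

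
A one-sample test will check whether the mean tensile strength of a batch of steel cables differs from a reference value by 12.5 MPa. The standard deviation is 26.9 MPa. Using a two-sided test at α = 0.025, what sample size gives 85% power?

For a one-sample z-test, n = ((z_{α/2} + z_β)·σ/δ)².
z_{α/2} = 2.241 (two-sided α = 0.025); z_β = 1.036 (power 85% → β = 0.15).
n = (3.277 × 26.9 / 12.5)² = 49.73
Round up: n = 50.

50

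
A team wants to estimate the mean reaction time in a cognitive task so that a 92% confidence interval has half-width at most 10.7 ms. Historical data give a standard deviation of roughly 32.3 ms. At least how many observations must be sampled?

n = 28

For a mean, the margin of error is E = z·σ/√n, so n = (zσ/E)².
At 92% confidence, z = 1.751.
n = (1.751 × 32.3 / 10.7)² = 27.94
Round up: n = 28.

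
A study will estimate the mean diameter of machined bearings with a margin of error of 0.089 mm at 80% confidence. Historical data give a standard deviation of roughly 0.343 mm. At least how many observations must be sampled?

For a mean, the margin of error is E = z·σ/√n, so n = (zσ/E)².
At 80% confidence, z = 1.282.
n = (1.282 × 0.343 / 0.089)² = 24.41
Round up: n = 25.

25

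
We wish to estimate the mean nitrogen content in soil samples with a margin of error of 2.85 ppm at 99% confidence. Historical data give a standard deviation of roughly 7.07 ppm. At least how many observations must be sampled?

For a mean, the margin of error is E = z·σ/√n, so n = (zσ/E)².
At 99% confidence, z = 2.576.
n = (2.576 × 7.07 / 2.85)² = 40.84
Round up: n = 41.

n = 41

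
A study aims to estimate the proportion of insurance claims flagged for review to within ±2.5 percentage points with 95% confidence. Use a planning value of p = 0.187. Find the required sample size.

935

For a proportion with margin E = 0.025 at 95% confidence, z = 1.960.
n = p̂(1−p̂)(z/E)² = 0.187 × 0.813 × (1.960/0.025)² = 934.47
Round up: n = 935.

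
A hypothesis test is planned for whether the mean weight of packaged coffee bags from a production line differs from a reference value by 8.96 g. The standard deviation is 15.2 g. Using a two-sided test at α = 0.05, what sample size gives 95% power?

n = 38

For a one-sample z-test, n = ((z_{α/2} + z_β)·σ/δ)².
z_{α/2} = 1.960 (two-sided α = 0.05); z_β = 1.645 (power 95% → β = 0.05).
n = (3.605 × 15.2 / 8.96)² = 37.40
Round up: n = 38.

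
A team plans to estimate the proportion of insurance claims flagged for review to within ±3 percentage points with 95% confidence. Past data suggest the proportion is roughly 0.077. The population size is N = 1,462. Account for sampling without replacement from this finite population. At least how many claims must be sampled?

For a proportion with margin E = 0.03 at 95% confidence, z = 1.960.
n = p̂(1−p̂)(z/E)² = 0.077 × 0.923 × (1.960/0.03)² = 303.36 — call this n₀.
Finite-population correction with N = 1,462: n = n₀ / (1 + (n₀−1)/N) = 303.36 / 1.207 = 251.33
Round up: n = 252.

252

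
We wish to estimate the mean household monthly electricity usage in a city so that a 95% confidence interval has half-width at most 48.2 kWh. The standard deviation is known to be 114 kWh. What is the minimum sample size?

For a mean, the margin of error is E = z·σ/√n, so n = (zσ/E)².
At 95% confidence, z = 1.960.
n = (1.960 × 114 / 48.2)² = 21.49
Round up: n = 22.

n = 22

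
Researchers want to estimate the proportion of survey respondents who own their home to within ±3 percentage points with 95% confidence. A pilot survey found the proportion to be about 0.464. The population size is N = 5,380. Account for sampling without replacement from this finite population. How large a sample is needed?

For a proportion with margin E = 0.03 at 95% confidence, z = 1.960.
n = p̂(1−p̂)(z/E)² = 0.464 × 0.536 × (1.960/0.03)² = 1061.58 — call this n₀.
Finite-population correction with N = 5,380: n = n₀ / (1 + (n₀−1)/N) = 1061.58 / 1.197 = 886.87
Round up: n = 887.

887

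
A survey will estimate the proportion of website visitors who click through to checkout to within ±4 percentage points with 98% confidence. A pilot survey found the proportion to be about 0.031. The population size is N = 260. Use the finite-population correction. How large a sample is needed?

74

For a proportion with margin E = 0.04 at 98% confidence, z = 2.326.
n = p̂(1−p̂)(z/E)² = 0.031 × 0.969 × (2.326/0.04)² = 101.57 — call this n₀.
Finite-population correction with N = 260: n = n₀ / (1 + (n₀−1)/N) = 101.57 / 1.387 = 73.23
Round up: n = 74.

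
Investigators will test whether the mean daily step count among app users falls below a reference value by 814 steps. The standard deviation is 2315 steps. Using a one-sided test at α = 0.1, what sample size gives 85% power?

n = 44

For a one-sample z-test, n = ((z_α + z_β)·σ/δ)².
z_α = 1.282 (one-sided α = 0.1); z_β = 1.036 (power 85% → β = 0.15).
n = (2.318 × 2315 / 814)² = 43.46
Round up: n = 44.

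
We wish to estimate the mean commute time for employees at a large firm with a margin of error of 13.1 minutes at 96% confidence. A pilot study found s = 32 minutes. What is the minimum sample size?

For a mean, the margin of error is E = z·σ/√n, so n = (zσ/E)².
At 96% confidence, z = 2.054.
n = (2.054 × 32 / 13.1)² = 25.17
Round up: n = 26.

26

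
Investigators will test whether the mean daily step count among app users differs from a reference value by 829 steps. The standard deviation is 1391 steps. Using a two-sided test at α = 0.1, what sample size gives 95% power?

For a one-sample z-test, n = ((z_{α/2} + z_β)·σ/δ)².
z_{α/2} = 1.645 (two-sided α = 0.1); z_β = 1.645 (power 95% → β = 0.05).
n = (3.290 × 1391 / 829)² = 30.47
Round up: n = 31.

n = 31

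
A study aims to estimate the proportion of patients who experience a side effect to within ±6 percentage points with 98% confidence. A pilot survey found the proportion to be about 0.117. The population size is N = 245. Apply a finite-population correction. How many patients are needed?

For a proportion with margin E = 0.06 at 98% confidence, z = 2.326.
n = p̂(1−p̂)(z/E)² = 0.117 × 0.883 × (2.326/0.06)² = 155.26 — call this n₀.
Finite-population correction with N = 245: n = n₀ / (1 + (n₀−1)/N) = 155.26 / 1.63 = 95.25
Round up: n = 96.

96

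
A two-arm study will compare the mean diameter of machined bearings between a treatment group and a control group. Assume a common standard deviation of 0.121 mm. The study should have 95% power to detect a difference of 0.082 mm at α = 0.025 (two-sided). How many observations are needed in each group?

For two equal groups, n per group = 2·((z_{α/2} + z_β)·σ/δ)².
z_{α/2} = 2.241; z_β = 1.645 (power 95%).
n = 2 × (3.886 × 0.121 / 0.082)² = 2 × 32.88 = 65.76
Round up: n = 66 per group.

66 per group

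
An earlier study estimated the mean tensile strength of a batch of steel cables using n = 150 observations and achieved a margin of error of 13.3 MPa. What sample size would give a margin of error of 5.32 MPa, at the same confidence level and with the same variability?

Margin of error scales as 1/√n, so n₂ = n₁·(E₁/E₂)².
n₂ = 150 × (13.3/5.32)² = 150 × 6.25 = 937.50
Round up: n₂ = 938.

n = 938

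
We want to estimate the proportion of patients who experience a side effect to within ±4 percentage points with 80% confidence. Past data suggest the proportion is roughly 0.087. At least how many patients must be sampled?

n = 82

For a proportion with margin E = 0.04 at 80% confidence, z = 1.282.
n = p̂(1−p̂)(z/E)² = 0.087 × 0.913 × (1.282/0.04)² = 81.59
Round up: n = 82.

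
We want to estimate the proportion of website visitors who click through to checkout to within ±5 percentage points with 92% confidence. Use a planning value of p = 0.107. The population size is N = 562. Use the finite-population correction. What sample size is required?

n = 98

For a proportion with margin E = 0.05 at 92% confidence, z = 1.751.
n = p̂(1−p̂)(z/E)² = 0.107 × 0.893 × (1.751/0.05)² = 117.18 — call this n₀.
Finite-population correction with N = 562: n = n₀ / (1 + (n₀−1)/N) = 117.18 / 1.207 = 97.08
Round up: n = 98.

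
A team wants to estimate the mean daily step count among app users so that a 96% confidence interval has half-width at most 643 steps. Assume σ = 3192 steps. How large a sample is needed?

For a mean, the margin of error is E = z·σ/√n, so n = (zσ/E)².
At 96% confidence, z = 2.054.
n = (2.054 × 3192 / 643)² = 103.97
Round up: n = 104.

104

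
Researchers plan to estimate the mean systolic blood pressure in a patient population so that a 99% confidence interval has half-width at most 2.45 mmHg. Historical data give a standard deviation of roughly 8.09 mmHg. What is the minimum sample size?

For a mean, the margin of error is E = z·σ/√n, so n = (zσ/E)².
At 99% confidence, z = 2.576.
n = (2.576 × 8.09 / 2.45)² = 72.35
Round up: n = 73.

n = 73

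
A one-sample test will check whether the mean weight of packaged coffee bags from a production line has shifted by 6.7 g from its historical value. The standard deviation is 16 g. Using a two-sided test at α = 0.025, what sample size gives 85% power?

For a one-sample z-test, n = ((z_{α/2} + z_β)·σ/δ)².
z_{α/2} = 2.241 (two-sided α = 0.025); z_β = 1.036 (power 85% → β = 0.15).
n = (3.277 × 16 / 6.7)² = 61.24
Round up: n = 62.

n = 62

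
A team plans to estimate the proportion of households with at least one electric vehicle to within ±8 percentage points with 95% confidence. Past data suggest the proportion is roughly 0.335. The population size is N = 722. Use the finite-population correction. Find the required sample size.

For a proportion with margin E = 0.08 at 95% confidence, z = 1.960.
n = p̂(1−p̂)(z/E)² = 0.335 × 0.665 × (1.960/0.08)² = 133.72 — call this n₀.
Finite-population correction with N = 722: n = n₀ / (1 + (n₀−1)/N) = 133.72 / 1.184 = 112.94
Round up: n = 113.

113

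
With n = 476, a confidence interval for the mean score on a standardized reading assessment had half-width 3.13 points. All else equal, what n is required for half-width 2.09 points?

Margin of error scales as 1/√n, so n₂ = n₁·(E₁/E₂)².
n₂ = 476 × (3.13/2.09)² = 476 × 2.243 = 1067.67
Round up: n₂ = 1068.

1068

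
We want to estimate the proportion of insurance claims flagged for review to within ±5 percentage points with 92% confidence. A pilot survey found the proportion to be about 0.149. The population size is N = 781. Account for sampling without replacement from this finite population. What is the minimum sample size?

For a proportion with margin E = 0.05 at 92% confidence, z = 1.751.
n = p̂(1−p̂)(z/E)² = 0.149 × 0.851 × (1.751/0.05)² = 155.51 — call this n₀.
Finite-population correction with N = 781: n = n₀ / (1 + (n₀−1)/N) = 155.51 / 1.198 = 129.81
Round up: n = 130.

130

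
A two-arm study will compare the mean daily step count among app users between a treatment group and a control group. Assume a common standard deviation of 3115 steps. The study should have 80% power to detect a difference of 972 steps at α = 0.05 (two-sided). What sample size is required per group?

For two equal groups, n per group = 2·((z_{α/2} + z_β)·σ/δ)².
z_{α/2} = 1.960; z_β = 0.842 (power 80%).
n = 2 × (2.802 × 3115 / 972)² = 2 × 80.63 = 161.26
Round up: n = 162 per group.

162 per group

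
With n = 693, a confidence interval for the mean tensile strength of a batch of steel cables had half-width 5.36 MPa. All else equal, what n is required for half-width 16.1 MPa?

Margin of error scales as 1/√n, so n₂ = n₁·(E₁/E₂)².
n₂ = 693 × (5.36/16.1)² = 693 × 0.1108 = 76.78
Round up: n₂ = 77.

n = 77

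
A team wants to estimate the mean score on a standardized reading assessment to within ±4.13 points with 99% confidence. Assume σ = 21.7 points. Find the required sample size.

184

For a mean, the margin of error is E = z·σ/√n, so n = (zσ/E)².
At 99% confidence, z = 2.576.
n = (2.576 × 21.7 / 4.13)² = 183.19
Round up: n = 184.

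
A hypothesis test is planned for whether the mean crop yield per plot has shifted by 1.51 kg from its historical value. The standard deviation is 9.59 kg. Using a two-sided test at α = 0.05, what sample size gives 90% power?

424

For a one-sample z-test, n = ((z_{α/2} + z_β)·σ/δ)².
z_{α/2} = 1.960 (two-sided α = 0.05); z_β = 1.282 (power 90% → β = 0.1).
n = (3.242 × 9.59 / 1.51)² = 423.94
Round up: n = 424.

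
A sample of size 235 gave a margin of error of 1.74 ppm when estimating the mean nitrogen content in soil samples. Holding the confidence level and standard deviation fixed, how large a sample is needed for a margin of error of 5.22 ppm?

27

Margin of error scales as 1/√n, so n₂ = n₁·(E₁/E₂)².
n₂ = 235 × (1.74/5.22)² = 235 × 0.1111 = 26.11
Round up: n₂ = 27.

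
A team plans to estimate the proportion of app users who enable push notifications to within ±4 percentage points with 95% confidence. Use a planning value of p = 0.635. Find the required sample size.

557

For a proportion with margin E = 0.04 at 95% confidence, z = 1.960.
n = p̂(1−p̂)(z/E)² = 0.635 × 0.365 × (1.960/0.04)² = 556.49
Round up: n = 557.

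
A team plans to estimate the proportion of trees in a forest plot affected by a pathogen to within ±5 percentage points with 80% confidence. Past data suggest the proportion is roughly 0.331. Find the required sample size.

For a proportion with margin E = 0.05 at 80% confidence, z = 1.282.
n = p̂(1−p̂)(z/E)² = 0.331 × 0.669 × (1.282/0.05)² = 145.58
Round up: n = 146.

n = 146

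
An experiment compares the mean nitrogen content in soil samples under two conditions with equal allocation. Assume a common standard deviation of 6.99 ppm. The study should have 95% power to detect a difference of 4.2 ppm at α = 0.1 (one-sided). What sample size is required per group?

For two equal groups, n per group = 2·((z_α + z_β)·σ/δ)².
z_α = 1.282; z_β = 1.645 (power 95%).
n = 2 × (2.927 × 6.99 / 4.2)² = 2 × 23.73 = 47.46
Round up: n = 48 per group.

48 per group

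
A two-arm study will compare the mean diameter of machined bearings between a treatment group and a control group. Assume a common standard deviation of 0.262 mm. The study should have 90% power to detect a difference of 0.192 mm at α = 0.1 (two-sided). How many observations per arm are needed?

32 per group

For two equal groups, n per group = 2·((z_{α/2} + z_β)·σ/δ)².
z_{α/2} = 1.645; z_β = 1.282 (power 90%).
n = 2 × (2.927 × 0.262 / 0.192)² = 2 × 15.95 = 31.90
Round up: n = 32 per group.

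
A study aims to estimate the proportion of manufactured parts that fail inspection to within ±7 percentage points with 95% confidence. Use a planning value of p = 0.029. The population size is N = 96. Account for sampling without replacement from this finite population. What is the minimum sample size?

For a proportion with margin E = 0.07 at 95% confidence, z = 1.960.
n = p̂(1−p̂)(z/E)² = 0.029 × 0.971 × (1.960/0.07)² = 22.08 — call this n₀.
Finite-population correction with N = 96: n = n₀ / (1 + (n₀−1)/N) = 22.08 / 1.22 = 18.10
Round up: n = 19.

19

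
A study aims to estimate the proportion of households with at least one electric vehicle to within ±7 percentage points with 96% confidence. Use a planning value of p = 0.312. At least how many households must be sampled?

185

For a proportion with margin E = 0.07 at 96% confidence, z = 2.054.
n = p̂(1−p̂)(z/E)² = 0.312 × 0.688 × (2.054/0.07)² = 184.82
Round up: n = 185.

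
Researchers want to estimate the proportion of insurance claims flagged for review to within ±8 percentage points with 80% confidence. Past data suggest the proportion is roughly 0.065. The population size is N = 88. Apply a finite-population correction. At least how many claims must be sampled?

14

For a proportion with margin E = 0.08 at 80% confidence, z = 1.282.
n = p̂(1−p̂)(z/E)² = 0.065 × 0.935 × (1.282/0.08)² = 15.61 — call this n₀.
Finite-population correction with N = 88: n = n₀ / (1 + (n₀−1)/N) = 15.61 / 1.166 = 13.39
Round up: n = 14.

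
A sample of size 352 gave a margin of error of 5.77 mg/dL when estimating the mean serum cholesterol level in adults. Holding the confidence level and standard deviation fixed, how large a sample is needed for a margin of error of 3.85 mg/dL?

791

Margin of error scales as 1/√n, so n₂ = n₁·(E₁/E₂)².
n₂ = 352 × (5.77/3.85)² = 352 × 2.246 = 790.59
Round up: n₂ = 791.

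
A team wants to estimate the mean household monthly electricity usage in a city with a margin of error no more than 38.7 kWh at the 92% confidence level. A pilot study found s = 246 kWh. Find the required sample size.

n = 124

For a mean, the margin of error is E = z·σ/√n, so n = (zσ/E)².
At 92% confidence, z = 1.751.
n = (1.751 × 246 / 38.7)² = 123.89
Round up: n = 124.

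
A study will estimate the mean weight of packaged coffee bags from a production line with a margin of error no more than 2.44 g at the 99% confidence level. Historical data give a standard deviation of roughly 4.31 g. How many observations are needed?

For a mean, the margin of error is E = z·σ/√n, so n = (zσ/E)².
At 99% confidence, z = 2.576.
n = (2.576 × 4.31 / 2.44)² = 20.70
Round up: n = 21.

21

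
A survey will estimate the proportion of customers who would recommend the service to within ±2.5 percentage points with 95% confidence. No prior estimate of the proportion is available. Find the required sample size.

1537

For a proportion with margin E = 0.025 at 95% confidence, z = 1.960.
With no prior estimate, use p = 0.5, which maximizes p(1−p) at 0.25.
n = 0.25 × (z/E)² = 0.25 × (1.960/0.025)² = 1536.64
Round up: n = 1537.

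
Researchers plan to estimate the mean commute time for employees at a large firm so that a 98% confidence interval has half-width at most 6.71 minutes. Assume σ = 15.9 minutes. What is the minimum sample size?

n = 31

For a mean, the margin of error is E = z·σ/√n, so n = (zσ/E)².
At 98% confidence, z = 2.326.
n = (2.326 × 15.9 / 6.71)² = 30.38
Round up: n = 31.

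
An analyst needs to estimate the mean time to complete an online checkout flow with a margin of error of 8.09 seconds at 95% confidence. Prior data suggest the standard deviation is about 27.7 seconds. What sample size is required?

46

For a mean, the margin of error is E = z·σ/√n, so n = (zσ/E)².
At 95% confidence, z = 1.960.
n = (1.960 × 27.7 / 8.09)² = 45.04
Round up: n = 46.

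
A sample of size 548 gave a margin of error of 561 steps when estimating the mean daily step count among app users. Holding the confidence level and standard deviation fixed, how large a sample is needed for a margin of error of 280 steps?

2200

Margin of error scales as 1/√n, so n₂ = n₁·(E₁/E₂)².
n₂ = 548 × (561/280)² = 548 × 4.014 = 2199.67
Round up: n₂ = 2200.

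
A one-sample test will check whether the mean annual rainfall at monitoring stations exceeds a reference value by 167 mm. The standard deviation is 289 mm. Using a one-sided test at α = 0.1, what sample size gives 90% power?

20

For a one-sample z-test, n = ((z_α + z_β)·σ/δ)².
z_α = 1.282 (one-sided α = 0.1); z_β = 1.282 (power 90% → β = 0.1).
n = (2.564 × 289 / 167)² = 19.69
Round up: n = 20.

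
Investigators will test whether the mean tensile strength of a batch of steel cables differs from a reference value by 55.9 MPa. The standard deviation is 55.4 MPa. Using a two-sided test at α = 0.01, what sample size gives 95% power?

For a one-sample z-test, n = ((z_{α/2} + z_β)·σ/δ)².
z_{α/2} = 2.576 (two-sided α = 0.01); z_β = 1.645 (power 95% → β = 0.05).
n = (4.221 × 55.4 / 55.9)² = 17.50
Round up: n = 18.

n = 18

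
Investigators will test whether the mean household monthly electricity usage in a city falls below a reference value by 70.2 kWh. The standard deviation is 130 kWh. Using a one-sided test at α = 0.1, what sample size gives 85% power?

For a one-sample z-test, n = ((z_α + z_β)·σ/δ)².
z_α = 1.282 (one-sided α = 0.1); z_β = 1.036 (power 85% → β = 0.15).
n = (2.318 × 130 / 70.2)² = 18.43
Round up: n = 19.

19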